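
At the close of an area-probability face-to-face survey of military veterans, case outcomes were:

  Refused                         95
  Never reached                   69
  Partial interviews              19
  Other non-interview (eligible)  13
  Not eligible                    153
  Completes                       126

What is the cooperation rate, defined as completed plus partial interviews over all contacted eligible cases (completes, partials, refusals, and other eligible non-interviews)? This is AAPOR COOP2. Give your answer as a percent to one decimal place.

57.3%

Numerator: 126 + 19 = 145
Denom: 126 + 19 + 95 + 13 = 253
COOP2 = 145 / 253 = 0.5731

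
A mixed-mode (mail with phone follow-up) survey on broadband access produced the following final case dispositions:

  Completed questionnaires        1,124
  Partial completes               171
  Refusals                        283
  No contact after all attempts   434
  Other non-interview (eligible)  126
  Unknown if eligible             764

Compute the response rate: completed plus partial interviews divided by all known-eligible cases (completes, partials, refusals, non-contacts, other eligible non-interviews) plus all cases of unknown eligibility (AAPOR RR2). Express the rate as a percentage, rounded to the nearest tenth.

44.6%

Num → 1124 + 171 = 1295
Denom → 1124 + 171 + 283 + 434 + 126 + 764 = 2902
RR2 = 1295 / 2902 = 0.4462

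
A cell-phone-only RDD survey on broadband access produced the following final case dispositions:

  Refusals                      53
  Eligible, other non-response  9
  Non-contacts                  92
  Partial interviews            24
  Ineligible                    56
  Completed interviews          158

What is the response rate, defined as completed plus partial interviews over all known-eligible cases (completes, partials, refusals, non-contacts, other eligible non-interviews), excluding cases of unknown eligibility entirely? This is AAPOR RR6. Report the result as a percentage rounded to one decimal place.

Num → 158 + 24 = 182
Denom → 158 + 24 + 53 + 92 + 9 = 336
RR6 = 182 / 336 = 0.5417

54.2%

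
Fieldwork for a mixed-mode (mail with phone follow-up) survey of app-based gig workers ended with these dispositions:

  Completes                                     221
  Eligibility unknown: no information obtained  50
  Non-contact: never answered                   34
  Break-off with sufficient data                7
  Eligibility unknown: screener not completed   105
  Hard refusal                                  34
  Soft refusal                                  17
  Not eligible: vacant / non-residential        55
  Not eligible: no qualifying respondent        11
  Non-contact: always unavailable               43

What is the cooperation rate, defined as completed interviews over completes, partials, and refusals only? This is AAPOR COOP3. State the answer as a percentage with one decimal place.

Refusal or break-off = 34 + 17 = 51
Never reached = 34 + 43 = 77
Undetermined eligibility = 105 + 50 = 155
Ineligible = 11 + 55 = 66
Num: 221
Denom: 221 + 7 + 51 = 279
COOP3 = 221 / 279 = 0.7921

79.2%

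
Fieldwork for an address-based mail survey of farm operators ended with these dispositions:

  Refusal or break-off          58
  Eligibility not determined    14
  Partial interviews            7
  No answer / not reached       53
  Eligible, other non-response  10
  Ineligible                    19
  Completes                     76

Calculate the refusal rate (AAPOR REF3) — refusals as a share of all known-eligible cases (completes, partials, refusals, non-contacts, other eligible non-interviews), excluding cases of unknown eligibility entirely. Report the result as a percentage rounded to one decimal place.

Top = 58
Denom = 76 + 7 + 58 + 53 + 10 = 204
REF3 = 58 / 204 = 0.2843

28.4%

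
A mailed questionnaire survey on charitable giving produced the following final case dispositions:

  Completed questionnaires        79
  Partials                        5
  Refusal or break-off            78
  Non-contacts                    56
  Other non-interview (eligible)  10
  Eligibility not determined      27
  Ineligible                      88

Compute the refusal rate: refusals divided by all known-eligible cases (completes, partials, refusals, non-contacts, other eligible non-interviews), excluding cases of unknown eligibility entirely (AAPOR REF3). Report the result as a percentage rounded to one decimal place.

34.2%

Num → 78
Denom → 79 + 5 + 78 + 56 + 10 = 228
REF3 = 78 / 228 = 0.3421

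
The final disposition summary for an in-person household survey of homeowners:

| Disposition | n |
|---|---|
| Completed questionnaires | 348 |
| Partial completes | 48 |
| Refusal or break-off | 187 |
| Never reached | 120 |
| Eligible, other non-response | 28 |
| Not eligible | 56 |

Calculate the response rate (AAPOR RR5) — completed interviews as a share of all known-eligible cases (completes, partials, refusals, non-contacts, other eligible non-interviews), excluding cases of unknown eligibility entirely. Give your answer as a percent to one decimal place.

Num = 348
Denom = 348 + 48 + 187 + 120 + 28 = 731
RR5 = 348 / 731 = 0.4761

47.6%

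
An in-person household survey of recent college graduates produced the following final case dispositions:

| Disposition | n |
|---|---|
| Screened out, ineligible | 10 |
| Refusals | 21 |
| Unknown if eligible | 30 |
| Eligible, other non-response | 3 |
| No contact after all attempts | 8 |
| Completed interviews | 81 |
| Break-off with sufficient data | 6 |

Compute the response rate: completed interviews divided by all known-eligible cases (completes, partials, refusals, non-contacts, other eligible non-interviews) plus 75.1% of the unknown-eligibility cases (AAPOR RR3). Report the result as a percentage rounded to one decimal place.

57.2%

Top → 81
Determined eligible → 81 + 6 + 21 + 8 + 3 = 119
Eligible share of unknowns → 0.7510 × 30 = 22.53
Base → 119 + 22.53 = 141.53
RR3 = 81 / 141.53 = 0.5723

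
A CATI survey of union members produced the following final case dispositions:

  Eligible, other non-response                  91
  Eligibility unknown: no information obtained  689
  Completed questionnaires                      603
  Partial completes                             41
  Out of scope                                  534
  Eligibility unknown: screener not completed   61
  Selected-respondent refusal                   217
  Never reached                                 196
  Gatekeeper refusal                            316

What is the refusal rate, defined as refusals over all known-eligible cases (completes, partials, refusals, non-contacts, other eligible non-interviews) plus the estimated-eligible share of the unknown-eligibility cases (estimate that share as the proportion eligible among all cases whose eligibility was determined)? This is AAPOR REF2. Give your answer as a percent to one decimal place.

Declined to participate = 316 + 217 = 533
Unknown if eligible = 61 + 689 = 750
Num: 533
Determined eligible: 603 + 41 + 533 + 196 + 91 = 1464
e = 1464 / (1464 + 534) = 1464 / 1998 = 0.7327
Eligible share of unknowns: 0.7327 × 750 = 549.52
Denom: 1464 + 549.52 = 2013.52
REF2 = 533 / 2013.52 = 0.2647

26.5%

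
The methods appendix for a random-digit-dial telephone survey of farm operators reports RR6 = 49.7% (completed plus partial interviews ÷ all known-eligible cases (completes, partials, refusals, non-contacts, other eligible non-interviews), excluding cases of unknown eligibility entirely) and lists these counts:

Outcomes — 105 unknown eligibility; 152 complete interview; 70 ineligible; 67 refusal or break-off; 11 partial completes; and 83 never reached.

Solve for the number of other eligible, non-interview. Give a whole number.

15

Numerator: 152 + 11 = 163
RR6 = 163 / D = 0.497
D = 163 / 0.497 = 328.0
Other denominator terms total 313
other eligible, non-interview = 328.0 − 313 ≈ 15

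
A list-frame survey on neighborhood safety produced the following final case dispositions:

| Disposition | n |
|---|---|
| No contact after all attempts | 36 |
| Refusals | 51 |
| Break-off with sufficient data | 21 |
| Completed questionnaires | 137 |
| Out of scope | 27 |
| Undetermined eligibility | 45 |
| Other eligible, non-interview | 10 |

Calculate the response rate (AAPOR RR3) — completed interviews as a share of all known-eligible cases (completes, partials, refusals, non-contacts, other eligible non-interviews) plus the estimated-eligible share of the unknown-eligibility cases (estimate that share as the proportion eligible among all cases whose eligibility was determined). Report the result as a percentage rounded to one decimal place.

Num → 137
Determined eligible → 137 + 21 + 51 + 36 + 10 = 255
e = 255 / (255 + 27) = 255 / 282 = 0.9043
Eligible share of unknowns → 0.9043 × 45 = 40.69
Base → 255 + 40.69 = 295.69
RR3 = 137 / 295.69 = 0.4633

46.3%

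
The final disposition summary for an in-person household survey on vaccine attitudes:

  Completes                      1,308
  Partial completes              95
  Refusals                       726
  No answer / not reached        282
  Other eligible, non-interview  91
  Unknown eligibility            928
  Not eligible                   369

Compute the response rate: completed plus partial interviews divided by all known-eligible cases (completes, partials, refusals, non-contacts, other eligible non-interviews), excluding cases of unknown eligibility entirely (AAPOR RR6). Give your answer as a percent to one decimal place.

56.1%

Numerator → 1308 + 95 = 1403
Denominator → 1308 + 95 + 726 + 282 + 91 = 2502
RR6 = 1403 / 2502 = 0.5608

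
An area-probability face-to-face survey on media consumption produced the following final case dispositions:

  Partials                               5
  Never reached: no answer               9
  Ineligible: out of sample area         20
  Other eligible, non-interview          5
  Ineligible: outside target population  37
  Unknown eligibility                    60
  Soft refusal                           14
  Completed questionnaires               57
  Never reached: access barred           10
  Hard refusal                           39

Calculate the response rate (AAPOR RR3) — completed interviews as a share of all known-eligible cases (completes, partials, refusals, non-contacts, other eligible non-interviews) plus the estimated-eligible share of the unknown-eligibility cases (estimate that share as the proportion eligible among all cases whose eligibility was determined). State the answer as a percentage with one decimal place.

Refusals = 39 + 14 = 53
Never reached = 9 + 10 = 19
Screened out, ineligible = 37 + 20 = 57
Top: 57
Determined eligible: 57 + 5 + 53 + 19 + 5 = 139
e = 139 / (139 + 57) = 139 / 196 = 0.7092
e × U: 0.7092 × 60 = 42.55
Denom: 139 + 42.55 = 181.55
RR3 = 57 / 181.55 = 0.3140

31.4%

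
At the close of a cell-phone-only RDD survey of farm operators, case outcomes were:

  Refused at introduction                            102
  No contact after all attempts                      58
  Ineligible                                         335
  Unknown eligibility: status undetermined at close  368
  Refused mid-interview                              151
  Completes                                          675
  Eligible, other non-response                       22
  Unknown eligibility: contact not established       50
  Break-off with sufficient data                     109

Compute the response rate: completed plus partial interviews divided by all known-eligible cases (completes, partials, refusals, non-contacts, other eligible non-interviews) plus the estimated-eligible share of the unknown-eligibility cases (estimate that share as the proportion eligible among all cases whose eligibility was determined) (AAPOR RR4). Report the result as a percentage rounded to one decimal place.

Refusal or break-off = 102 + 151 = 253
Unknown if eligible = 50 + 368 = 418
Num = 675 + 109 = 784
Eligible (known) = 675 + 109 + 253 + 58 + 22 = 1117
e = 1117 / (1117 + 335) = 1117 / 1452 = 0.7693
Estimated eligible among unknowns = 0.7693 × 418 = 321.57
Denom = 1117 + 321.57 = 1438.57
RR4 = 784 / 1438.57 = 0.5450

54.5%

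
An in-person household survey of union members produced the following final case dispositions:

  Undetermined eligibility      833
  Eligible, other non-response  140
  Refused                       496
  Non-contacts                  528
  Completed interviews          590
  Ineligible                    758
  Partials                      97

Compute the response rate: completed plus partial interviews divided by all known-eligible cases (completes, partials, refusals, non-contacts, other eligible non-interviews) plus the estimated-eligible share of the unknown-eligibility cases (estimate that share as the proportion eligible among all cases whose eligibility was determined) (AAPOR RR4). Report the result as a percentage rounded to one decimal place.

Top = 590 + 97 = 687
Known eligible = 590 + 97 + 496 + 528 + 140 = 1851
e = 1851 / (1851 + 758) = 1851 / 2609 = 0.7095
e × U = 0.7095 × 833 = 591.01
Denom = 1851 + 591.01 = 2442.01
RR4 = 687 / 2442.01 = 0.2813

28.1%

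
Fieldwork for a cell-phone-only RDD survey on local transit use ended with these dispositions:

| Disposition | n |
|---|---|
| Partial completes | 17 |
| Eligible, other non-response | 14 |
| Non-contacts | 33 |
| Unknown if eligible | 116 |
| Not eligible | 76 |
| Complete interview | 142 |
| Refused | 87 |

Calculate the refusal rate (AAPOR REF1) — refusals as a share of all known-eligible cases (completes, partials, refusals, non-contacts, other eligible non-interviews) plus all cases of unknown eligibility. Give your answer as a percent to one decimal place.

21.3%

Num → 87
Base → 142 + 17 + 87 + 33 + 14 + 116 = 409
REF1 = 87 / 409 = 0.2127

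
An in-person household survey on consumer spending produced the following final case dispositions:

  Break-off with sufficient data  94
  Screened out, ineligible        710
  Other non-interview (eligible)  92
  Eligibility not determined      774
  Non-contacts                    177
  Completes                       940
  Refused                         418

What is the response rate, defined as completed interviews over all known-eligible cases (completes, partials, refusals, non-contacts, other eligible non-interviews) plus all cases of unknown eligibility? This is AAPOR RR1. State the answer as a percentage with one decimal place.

37.7%

Num → 940
Denom → 940 + 94 + 418 + 177 + 92 + 774 = 2495
RR1 = 940 / 2495 = 0.3768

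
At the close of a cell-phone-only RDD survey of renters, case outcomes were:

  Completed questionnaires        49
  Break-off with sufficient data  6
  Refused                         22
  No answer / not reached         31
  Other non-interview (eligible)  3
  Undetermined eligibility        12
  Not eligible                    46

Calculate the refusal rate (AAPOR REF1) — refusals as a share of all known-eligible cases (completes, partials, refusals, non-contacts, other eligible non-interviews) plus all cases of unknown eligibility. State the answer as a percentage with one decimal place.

Top → 22
Denom → 49 + 6 + 22 + 31 + 3 + 12 = 123
REF1 = 22 / 123 = 0.1789

17.9%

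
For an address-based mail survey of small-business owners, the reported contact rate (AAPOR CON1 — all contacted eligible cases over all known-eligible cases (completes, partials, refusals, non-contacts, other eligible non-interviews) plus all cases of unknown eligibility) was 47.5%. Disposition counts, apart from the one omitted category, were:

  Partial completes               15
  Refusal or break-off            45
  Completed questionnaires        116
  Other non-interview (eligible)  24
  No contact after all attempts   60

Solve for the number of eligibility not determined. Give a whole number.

161

Num: 116 + 15 + 45 + 24 = 200
CON1 = 200 / D = 0.475
D = 200 / 0.475 = 421.1
Other denominator terms total 260
eligibility not determined = 421.1 − 260 ≈ 161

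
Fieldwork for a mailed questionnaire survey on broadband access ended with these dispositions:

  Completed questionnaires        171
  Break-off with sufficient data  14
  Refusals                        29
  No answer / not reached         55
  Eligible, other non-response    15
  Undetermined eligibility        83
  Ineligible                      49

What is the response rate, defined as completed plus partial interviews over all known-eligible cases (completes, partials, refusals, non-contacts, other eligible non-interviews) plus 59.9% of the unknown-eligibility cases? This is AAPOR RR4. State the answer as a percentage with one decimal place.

Numerator = 171 + 14 = 185
Determined eligible = 171 + 14 + 29 + 55 + 15 = 284
e × U = 0.5990 × 83 = 49.72
Denom = 284 + 49.72 = 333.72
RR4 = 185 / 333.72 = 0.5544

55.4%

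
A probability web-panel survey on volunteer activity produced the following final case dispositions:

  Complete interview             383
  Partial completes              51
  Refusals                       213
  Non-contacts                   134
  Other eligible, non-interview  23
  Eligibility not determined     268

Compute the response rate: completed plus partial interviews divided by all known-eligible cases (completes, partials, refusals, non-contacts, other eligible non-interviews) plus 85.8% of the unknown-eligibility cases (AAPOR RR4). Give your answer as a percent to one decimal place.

42.0%

Num: 383 + 51 = 434
Determined eligible: 383 + 51 + 213 + 134 + 23 = 804
Estimated eligible among unknowns: 0.8580 × 268 = 229.94
Denominator: 804 + 229.94 = 1033.94
RR4 = 434 / 1033.94 = 0.4198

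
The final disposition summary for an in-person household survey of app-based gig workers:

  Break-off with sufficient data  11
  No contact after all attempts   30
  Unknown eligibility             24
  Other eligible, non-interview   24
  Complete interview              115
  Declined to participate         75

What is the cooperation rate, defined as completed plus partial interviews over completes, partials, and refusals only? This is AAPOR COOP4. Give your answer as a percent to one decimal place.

Num → 115 + 11 = 126
Base → 115 + 11 + 75 = 201
COOP4 = 126 / 201 = 0.6269

62.7%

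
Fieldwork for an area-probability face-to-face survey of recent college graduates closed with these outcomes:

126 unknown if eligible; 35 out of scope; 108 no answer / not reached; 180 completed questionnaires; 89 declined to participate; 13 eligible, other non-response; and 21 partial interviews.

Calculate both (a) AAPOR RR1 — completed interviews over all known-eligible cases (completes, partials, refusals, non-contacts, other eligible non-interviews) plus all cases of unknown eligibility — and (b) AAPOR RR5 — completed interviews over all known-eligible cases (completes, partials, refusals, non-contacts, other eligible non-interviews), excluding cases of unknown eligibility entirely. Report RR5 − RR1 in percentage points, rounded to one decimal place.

Top = 180
Denom = 180 + 21 + 89 + 108 + 13 + 126 = 537
RR1 = 180 / 537 = 0.3352
Denom = 180 + 21 + 89 + 108 + 13 = 411
RR5 = 180 / 411 = 0.4380
Difference = 43.80 − 33.52 = 10.28 percentage points

10.3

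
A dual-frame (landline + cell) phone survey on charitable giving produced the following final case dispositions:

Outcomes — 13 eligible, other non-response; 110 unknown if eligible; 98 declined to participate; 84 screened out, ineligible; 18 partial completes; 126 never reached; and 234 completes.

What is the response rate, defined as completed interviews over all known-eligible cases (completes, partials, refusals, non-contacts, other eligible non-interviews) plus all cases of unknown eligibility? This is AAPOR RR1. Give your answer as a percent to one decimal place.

Num: 234
Base: 234 + 18 + 98 + 126 + 13 + 110 = 599
RR1 = 234 / 599 = 0.3907

39.1%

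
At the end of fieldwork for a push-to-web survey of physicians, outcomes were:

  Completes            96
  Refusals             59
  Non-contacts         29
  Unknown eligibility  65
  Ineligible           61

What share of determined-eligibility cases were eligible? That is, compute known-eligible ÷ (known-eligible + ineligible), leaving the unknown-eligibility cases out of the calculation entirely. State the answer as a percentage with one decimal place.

Known eligible → 96 + 59 + 29 = 184
e = 184 / (184 + 61) = 184 / 245 = 0.7510

75.1%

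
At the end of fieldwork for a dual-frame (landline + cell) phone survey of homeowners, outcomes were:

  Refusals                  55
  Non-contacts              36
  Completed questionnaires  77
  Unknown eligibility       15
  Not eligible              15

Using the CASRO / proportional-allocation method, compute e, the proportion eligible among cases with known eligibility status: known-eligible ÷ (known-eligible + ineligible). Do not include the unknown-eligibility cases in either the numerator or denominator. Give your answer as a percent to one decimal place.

91.8%

Eligible (known) = 77 + 55 + 36 = 168
e = 168 / (168 + 15) = 168 / 183 = 0.9180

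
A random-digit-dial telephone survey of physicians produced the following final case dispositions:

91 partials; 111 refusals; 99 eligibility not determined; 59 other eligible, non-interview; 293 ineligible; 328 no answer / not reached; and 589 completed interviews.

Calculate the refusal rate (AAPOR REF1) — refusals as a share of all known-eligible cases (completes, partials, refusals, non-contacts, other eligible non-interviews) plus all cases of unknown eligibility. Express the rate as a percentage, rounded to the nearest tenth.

Numerator: 111
Denominator: 589 + 91 + 111 + 328 + 59 + 99 = 1277
REF1 = 111 / 1277 = 0.0869

8.7%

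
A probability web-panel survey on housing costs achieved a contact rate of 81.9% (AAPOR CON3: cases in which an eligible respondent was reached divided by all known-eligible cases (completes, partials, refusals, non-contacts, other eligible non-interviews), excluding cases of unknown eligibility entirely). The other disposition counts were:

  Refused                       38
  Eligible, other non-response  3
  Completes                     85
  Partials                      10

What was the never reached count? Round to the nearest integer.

30

Num → 85 + 10 + 38 + 3 = 136
CON3 = 136 / D = 0.819
D = 136 / 0.819 = 166.1
Remaining denominator categories sum to 136
never reached = 166.1 − 136 ≈ 30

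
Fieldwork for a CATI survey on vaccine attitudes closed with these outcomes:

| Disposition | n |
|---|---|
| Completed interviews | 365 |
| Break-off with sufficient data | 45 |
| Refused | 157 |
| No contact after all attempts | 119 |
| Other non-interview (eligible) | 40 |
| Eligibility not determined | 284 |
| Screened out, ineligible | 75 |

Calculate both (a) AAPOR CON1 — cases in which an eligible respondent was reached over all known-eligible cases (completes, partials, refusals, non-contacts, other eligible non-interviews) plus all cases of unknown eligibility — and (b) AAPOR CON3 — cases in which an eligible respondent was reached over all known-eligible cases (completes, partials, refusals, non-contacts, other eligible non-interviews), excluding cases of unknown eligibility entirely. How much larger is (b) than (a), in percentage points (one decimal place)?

Top: 365 + 45 + 157 + 40 = 607
Denom: 365 + 45 + 157 + 119 + 40 + 284 = 1010
CON1 = 607 / 1010 = 0.6010
Denom: 365 + 45 + 157 + 119 + 40 = 726
CON3 = 607 / 726 = 0.8361
Difference = 83.61 − 60.10 = 23.51 percentage points

23.5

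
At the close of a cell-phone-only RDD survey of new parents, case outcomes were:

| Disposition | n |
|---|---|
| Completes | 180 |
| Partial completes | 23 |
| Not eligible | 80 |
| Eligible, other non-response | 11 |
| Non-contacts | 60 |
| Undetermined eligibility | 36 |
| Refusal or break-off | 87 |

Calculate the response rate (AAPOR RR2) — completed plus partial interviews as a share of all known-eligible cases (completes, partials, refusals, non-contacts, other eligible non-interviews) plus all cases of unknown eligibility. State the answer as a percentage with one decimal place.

Top: 180 + 23 = 203
Base: 180 + 23 + 87 + 60 + 11 + 36 = 397
RR2 = 203 / 397 = 0.5113

51.1%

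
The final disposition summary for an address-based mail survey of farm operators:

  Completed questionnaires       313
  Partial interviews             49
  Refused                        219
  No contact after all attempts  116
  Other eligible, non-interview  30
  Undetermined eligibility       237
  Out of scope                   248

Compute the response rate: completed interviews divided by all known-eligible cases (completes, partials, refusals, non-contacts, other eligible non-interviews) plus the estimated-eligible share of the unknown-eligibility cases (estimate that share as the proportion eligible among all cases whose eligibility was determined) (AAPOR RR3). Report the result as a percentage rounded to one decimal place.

34.6%

Top = 313
Determined eligible = 313 + 49 + 219 + 116 + 30 = 727
e = 727 / (727 + 248) = 727 / 975 = 0.7456
Eligible share of unknowns = 0.7456 × 237 = 176.71
Base = 727 + 176.71 = 903.71
RR3 = 313 / 903.71 = 0.3464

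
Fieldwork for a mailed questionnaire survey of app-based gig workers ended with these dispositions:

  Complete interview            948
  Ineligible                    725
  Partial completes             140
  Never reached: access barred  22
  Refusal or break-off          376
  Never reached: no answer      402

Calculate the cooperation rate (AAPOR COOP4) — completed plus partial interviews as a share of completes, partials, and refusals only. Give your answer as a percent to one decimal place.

No answer / not reached = 402 + 22 = 424
Num → 948 + 140 = 1088
Denom → 948 + 140 + 376 = 1464
COOP4 = 1088 / 1464 = 0.7432

74.3%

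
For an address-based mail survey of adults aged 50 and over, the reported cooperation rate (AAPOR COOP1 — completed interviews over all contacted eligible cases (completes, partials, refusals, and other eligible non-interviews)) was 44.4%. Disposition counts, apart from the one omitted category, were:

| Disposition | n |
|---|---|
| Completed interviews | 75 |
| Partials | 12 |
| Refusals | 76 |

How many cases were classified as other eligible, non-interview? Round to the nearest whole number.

6

COOP1 = 75 / D = 0.444
D = 75 / 0.444 = 168.9
Remaining denominator categories sum to 163
other eligible, non-interview = 168.9 − 163 ≈ 6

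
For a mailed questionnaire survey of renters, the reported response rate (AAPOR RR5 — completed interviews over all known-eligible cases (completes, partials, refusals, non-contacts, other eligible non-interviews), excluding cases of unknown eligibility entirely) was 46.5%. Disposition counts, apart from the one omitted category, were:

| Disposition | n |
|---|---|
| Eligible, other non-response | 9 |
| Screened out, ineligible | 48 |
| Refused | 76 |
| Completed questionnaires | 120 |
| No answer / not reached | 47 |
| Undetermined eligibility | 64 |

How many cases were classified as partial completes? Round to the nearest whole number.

RR5 = 120 / D = 0.465
D = 120 / 0.465 = 258.1
Other denominator terms total 252
partial completes = 258.1 − 252 ≈ 6

6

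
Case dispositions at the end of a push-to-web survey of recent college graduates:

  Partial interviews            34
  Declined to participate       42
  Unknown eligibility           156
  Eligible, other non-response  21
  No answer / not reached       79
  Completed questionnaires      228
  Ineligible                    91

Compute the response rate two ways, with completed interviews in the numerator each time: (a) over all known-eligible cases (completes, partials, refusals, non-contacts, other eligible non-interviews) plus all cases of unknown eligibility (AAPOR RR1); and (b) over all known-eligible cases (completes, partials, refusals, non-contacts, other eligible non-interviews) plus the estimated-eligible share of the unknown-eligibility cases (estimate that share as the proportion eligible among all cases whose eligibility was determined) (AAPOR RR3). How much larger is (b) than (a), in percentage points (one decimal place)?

Top = 228
Base = 228 + 34 + 42 + 79 + 21 + 156 = 560
RR1 = 228 / 560 = 0.4071
Known eligible = 228 + 34 + 42 + 79 + 21 = 404
e = 404 / (404 + 91) = 404 / 495 = 0.8162
Estimated eligible among unknowns = 0.8162 × 156 = 127.33
Base = 404 + 127.33 = 531.33
RR3 = 228 / 531.33 = 0.4291
Difference = 42.91 − 40.71 = 2.20 percentage points

2.2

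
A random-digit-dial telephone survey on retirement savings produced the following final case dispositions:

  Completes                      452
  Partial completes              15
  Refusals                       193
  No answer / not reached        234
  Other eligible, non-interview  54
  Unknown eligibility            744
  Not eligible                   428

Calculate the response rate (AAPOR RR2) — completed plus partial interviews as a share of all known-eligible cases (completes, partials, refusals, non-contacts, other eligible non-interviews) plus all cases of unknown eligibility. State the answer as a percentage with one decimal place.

Top: 452 + 15 = 467
Denom: 452 + 15 + 193 + 234 + 54 + 744 = 1692
RR2 = 467 / 1692 = 0.2760

27.6%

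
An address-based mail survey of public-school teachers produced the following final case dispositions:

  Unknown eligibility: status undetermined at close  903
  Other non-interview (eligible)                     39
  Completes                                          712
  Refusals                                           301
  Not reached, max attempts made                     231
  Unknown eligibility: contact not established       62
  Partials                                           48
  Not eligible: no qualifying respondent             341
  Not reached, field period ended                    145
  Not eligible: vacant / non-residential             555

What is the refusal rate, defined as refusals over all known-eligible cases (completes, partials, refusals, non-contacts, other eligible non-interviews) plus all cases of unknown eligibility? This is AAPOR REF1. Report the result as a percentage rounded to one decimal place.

Non-contacts = 145 + 231 = 376
Unknown eligibility = 62 + 903 = 965
Not eligible = 341 + 555 = 896
Num → 301
Base → 712 + 48 + 301 + 376 + 39 + 965 = 2441
REF1 = 301 / 2441 = 0.1233

12.3%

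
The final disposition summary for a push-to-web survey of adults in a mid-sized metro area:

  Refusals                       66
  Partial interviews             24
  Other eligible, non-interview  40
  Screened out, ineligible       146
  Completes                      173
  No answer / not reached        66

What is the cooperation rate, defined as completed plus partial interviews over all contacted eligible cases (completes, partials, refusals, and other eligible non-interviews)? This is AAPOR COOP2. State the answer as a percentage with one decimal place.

65.0%

Numerator: 173 + 24 = 197
Base: 173 + 24 + 66 + 40 = 303
COOP2 = 197 / 303 = 0.6502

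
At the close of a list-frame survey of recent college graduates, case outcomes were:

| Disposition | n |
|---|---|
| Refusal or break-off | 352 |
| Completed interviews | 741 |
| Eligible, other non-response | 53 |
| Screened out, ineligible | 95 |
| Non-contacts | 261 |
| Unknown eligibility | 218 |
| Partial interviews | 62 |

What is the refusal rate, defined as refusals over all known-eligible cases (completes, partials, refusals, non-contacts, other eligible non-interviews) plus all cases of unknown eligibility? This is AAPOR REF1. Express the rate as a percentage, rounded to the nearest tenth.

20.9%

Numerator → 352
Denom → 741 + 62 + 352 + 261 + 53 + 218 = 1687
REF1 = 352 / 1687 = 0.2087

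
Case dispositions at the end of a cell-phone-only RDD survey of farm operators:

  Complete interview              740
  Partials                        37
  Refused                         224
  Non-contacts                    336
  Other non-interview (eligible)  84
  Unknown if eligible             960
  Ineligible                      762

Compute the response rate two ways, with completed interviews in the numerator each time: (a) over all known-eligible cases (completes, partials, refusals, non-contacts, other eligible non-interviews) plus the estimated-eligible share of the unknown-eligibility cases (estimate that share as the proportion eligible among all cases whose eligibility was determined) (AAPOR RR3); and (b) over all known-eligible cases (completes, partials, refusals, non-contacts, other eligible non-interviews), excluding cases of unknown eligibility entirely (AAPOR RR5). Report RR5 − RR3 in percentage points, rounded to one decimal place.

Num: 740
Known eligible: 740 + 37 + 224 + 336 + 84 = 1421
e = 1421 / (1421 + 762) = 1421 / 2183 = 0.6509
Estimated eligible among unknowns: 0.6509 × 960 = 624.86
Denominator: 1421 + 624.86 = 2045.86
RR3 = 740 / 2045.86 = 0.3617
Denominator: 740 + 37 + 224 + 336 + 84 = 1421
RR5 = 740 / 1421 = 0.5208
Difference = 52.08 − 36.17 = 15.91 percentage points

15.9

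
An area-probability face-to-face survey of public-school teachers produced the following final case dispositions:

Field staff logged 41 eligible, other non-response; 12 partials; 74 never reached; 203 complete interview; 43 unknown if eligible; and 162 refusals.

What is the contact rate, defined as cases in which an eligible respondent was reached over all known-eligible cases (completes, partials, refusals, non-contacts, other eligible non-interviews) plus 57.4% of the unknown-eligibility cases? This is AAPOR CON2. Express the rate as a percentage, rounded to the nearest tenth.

80.9%

Top = 203 + 12 + 162 + 41 = 418
Determined eligible = 203 + 12 + 162 + 74 + 41 = 492
Eligible share of unknowns = 0.5740 × 43 = 24.68
Base = 492 + 24.68 = 516.68
CON2 = 418 / 516.68 = 0.8090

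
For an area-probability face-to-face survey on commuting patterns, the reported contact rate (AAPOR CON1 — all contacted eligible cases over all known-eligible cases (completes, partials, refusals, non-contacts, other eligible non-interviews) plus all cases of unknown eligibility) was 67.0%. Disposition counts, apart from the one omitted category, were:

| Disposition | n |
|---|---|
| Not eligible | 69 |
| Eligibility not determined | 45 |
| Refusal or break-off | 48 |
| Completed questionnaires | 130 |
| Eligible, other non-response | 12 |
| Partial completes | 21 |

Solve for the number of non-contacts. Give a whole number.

Num → 130 + 21 + 48 + 12 = 211
CON1 = 211 / D = 0.670
D = 211 / 0.670 = 314.9
Other denominator terms total 256
non-contacts = 314.9 − 256 ≈ 59

59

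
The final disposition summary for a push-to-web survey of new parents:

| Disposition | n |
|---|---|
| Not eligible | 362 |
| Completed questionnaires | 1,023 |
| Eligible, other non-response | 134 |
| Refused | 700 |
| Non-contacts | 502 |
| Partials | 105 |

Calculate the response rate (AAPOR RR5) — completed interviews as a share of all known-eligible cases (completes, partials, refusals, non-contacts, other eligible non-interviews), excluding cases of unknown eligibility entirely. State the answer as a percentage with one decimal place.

41.5%

Top → 1023
Base → 1023 + 105 + 700 + 502 + 134 = 2464
RR5 = 1023 / 2464 = 0.4152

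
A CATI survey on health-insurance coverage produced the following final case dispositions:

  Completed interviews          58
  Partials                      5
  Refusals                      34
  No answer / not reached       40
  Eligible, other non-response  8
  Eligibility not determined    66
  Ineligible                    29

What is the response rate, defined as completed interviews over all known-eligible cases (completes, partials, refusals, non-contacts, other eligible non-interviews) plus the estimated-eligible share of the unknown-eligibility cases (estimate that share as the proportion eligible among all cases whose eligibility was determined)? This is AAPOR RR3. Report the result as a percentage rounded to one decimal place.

29.0%

Top = 58
Known eligible = 58 + 5 + 34 + 40 + 8 = 145
e = 145 / (145 + 29) = 145 / 174 = 0.8333
e × U = 0.8333 × 66 = 55.00
Base = 145 + 55.00 = 200.00
RR3 = 58 / 200.00 = 0.2900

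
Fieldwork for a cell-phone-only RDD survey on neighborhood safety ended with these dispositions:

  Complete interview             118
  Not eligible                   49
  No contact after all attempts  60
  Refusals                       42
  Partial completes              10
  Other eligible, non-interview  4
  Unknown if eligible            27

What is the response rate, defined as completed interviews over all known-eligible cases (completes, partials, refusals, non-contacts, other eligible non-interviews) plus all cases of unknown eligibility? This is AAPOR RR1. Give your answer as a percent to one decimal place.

Num = 118
Base = 118 + 10 + 42 + 60 + 4 + 27 = 261
RR1 = 118 / 261 = 0.4521

45.2%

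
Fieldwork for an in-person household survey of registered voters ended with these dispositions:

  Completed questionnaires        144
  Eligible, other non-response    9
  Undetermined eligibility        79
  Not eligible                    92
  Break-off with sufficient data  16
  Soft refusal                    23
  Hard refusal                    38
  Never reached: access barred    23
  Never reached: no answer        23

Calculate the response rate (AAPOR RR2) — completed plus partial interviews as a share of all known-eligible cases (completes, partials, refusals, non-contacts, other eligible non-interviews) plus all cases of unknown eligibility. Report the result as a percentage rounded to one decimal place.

45.1%

Refusal or break-off = 38 + 23 = 61
No answer / not reached = 23 + 23 = 46
Numerator: 144 + 16 = 160
Base: 144 + 16 + 61 + 46 + 9 + 79 = 355
RR2 = 160 / 355 = 0.4507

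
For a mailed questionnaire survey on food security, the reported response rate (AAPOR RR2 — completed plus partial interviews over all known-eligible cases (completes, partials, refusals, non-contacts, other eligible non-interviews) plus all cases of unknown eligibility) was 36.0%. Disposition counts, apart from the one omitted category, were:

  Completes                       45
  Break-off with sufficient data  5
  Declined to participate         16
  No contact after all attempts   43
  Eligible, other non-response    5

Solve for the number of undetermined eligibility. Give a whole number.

Num: 45 + 5 = 50
RR2 = 50 / D = 0.360
D = 50 / 0.360 = 138.9
Other denominator terms total 114
undetermined eligibility = 138.9 − 114 ≈ 25

25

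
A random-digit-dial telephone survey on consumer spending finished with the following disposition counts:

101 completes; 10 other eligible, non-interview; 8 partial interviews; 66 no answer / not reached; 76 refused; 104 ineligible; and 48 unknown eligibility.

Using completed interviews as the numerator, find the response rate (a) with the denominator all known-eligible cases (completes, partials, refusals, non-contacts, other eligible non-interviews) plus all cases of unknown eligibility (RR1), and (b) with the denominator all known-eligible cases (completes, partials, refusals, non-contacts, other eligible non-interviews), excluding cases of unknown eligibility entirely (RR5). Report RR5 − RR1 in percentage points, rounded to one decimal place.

6.0

Num: 101
Base: 101 + 8 + 76 + 66 + 10 + 48 = 309
RR1 = 101 / 309 = 0.3269
Base: 101 + 8 + 76 + 66 + 10 = 261
RR5 = 101 / 261 = 0.3870
Difference = 38.70 − 32.69 = 6.01 percentage points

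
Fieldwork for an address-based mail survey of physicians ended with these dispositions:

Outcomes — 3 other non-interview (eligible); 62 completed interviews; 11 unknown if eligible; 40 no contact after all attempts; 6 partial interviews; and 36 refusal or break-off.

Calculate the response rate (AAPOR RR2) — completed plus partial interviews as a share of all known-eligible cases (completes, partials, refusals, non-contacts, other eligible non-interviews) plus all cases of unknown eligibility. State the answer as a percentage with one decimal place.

Numerator: 62 + 6 = 68
Denominator: 62 + 6 + 36 + 40 + 3 + 11 = 158
RR2 = 68 / 158 = 0.4304

43.0%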